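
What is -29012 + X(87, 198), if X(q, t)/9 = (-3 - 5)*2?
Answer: -29156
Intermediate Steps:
X(q, t) = -144 (X(q, t) = 9*((-3 - 5)*2) = 9*(-8*2) = 9*(-16) = -144)
-29012 + X(87, 198) = -29012 - 144 = -29156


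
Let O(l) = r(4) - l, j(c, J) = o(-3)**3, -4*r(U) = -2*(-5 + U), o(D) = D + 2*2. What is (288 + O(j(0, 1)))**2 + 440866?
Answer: 2091793/4 ≈ 5.2295e+5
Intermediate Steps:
o(D) = 4 + D (o(D) = D + 4 = 4 + D)
r(U) = -5/2 + U/2 (r(U) = -(-1)*(-5 + U)/2 = -(10 - 2*U)/4 = -5/2 + U/2)
j(c, J) = 1 (j(c, J) = (4 - 3)**3 = 1**3 = 1)
O(l) = -1/2 - l (O(l) = (-5/2 + (1/2)*4) - l = (-5/2 + 2) - l = -1/2 - l)
(288 + O(j(0, 1)))**2 + 440866 = (288 + (-1/2 - 1*1))**2 + 440866 = (288 + (-1/2 - 1))**2 + 440866 = (288 - 3/2)**2 + 440866 = (573/2)**2 + 440866 = 328329/4 + 440866 = 2091793/4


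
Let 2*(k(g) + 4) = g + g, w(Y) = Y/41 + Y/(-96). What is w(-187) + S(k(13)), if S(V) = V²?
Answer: 308531/3936 ≈ 78.387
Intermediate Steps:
w(Y) = 55*Y/3936 (w(Y) = Y*(1/41) + Y*(-1/96) = Y/41 - Y/96 = 55*Y/3936)
k(g) = -4 + g (k(g) = -4 + (g + g)/2 = -4 + (2*g)/2 = -4 + g)
w(-187) + S(k(13)) = (55/3936)*(-187) + (-4 + 13)² = -10285/3936 + 9² = -10285/3936 + 81 = 308531/3936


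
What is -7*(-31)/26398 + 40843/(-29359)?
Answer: -97436601/70456262 ≈ -1.3829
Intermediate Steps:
-7*(-31)/26398 + 40843/(-29359) = 217*(1/26398) + 40843*(-1/29359) = 217/26398 - 3713/2669 = -97436601/70456262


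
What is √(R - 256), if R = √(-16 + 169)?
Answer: √(-256 + 3*√17) ≈ 15.609*I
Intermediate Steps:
R = 3*√17 (R = √153 = 3*√17 ≈ 12.369)
√(R - 256) = √(3*√17 - 256) = √(-256 + 3*√17)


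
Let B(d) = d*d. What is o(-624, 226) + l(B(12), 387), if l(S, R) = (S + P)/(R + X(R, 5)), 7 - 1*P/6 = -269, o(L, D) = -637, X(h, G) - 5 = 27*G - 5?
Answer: -18373/29 ≈ -633.55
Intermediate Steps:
X(h, G) = 27*G (X(h, G) = 5 + (27*G - 5) = 5 + (-5 + 27*G) = 27*G)
P = 1656 (P = 42 - 6*(-269) = 42 + 1614 = 1656)
B(d) = d²
l(S, R) = (1656 + S)/(135 + R) (l(S, R) = (S + 1656)/(R + 27*5) = (1656 + S)/(R + 135) = (1656 + S)/(135 + R))
o(-624, 226) + l(B(12), 387) = -637 + (1656 + 12²)/(135 + 387) = -637 + (1656 + 144)/522 = -637 + (1/522)*1800 = -637 + 100/29 = -18373/29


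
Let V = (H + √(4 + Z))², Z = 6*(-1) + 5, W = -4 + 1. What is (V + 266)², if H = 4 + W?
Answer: 72912 + 1080*√3 ≈ 74783.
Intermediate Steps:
W = -3
Z = -1 (Z = -6 + 5 = -1)
H = 1 (H = 4 - 3 = 1)
V = (1 + √3)² (V = (1 + √(4 - 1))² = (1 + √3)² ≈ 7.4641)
(V + 266)² = ((1 + √3)² + 266)² = (266 + (1 + √3)²)²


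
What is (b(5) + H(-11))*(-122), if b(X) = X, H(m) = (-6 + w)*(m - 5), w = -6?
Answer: -24034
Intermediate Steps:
H(m) = 60 - 12*m (H(m) = (-6 - 6)*(m - 5) = -12*(-5 + m) = 60 - 12*m)
(b(5) + H(-11))*(-122) = (5 + (60 - 12*(-11)))*(-122) = (5 + (60 + 132))*(-122) = (5 + 192)*(-122) = 197*(-122) = -24034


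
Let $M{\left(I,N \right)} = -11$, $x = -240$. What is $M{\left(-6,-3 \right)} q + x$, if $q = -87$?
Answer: $717$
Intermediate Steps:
$M{\left(-6,-3 \right)} q + x = \left(-11\right) \left(-87\right) - 240 = 957 - 240 = 717$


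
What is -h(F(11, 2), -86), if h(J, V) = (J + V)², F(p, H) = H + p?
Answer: -5329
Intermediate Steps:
-h(F(11, 2), -86) = -((2 + 11) - 86)² = -(13 - 86)² = -1*(-73)² = -1*5329 = -5329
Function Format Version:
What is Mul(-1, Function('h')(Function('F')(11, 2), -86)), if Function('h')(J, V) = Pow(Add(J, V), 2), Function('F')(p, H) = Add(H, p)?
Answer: -5329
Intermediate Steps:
Mul(-1, Function('h')(Function('F')(11, 2), -86)) = Mul(-1, Pow(Add(Add(2, 11), -86), 2)) = Mul(-1, Pow(Add(13, -86), 2)) = Mul(-1, Pow(-73, 2)) = Mul(-1, 5329) = -5329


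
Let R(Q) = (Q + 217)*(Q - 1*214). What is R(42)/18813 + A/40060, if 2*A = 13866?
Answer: -1654162351/753648780 ≈ -2.1949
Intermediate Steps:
A = 6933 (A = (½)*13866 = 6933)
R(Q) = (-214 + Q)*(217 + Q) (R(Q) = (217 + Q)*(Q - 214) = (217 + Q)*(-214 + Q) = (-214 + Q)*(217 + Q))
R(42)/18813 + A/40060 = (-46438 + 42² + 3*42)/18813 + 6933/40060 = (-46438 + 1764 + 126)*(1/18813) + 6933*(1/40060) = -44548*1/18813 + 6933/40060 = -44548/18813 + 6933/40060 = -1654162351/753648780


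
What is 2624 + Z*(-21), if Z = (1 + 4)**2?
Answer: 2099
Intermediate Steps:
Z = 25 (Z = 5**2 = 25)
2624 + Z*(-21) = 2624 + 25*(-21) = 2624 - 525 = 2099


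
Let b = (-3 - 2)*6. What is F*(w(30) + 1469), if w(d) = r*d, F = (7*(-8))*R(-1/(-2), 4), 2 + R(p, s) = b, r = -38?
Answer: 589568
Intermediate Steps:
b = -30 (b = -5*6 = -30)
R(p, s) = -32 (R(p, s) = -2 - 30 = -32)
F = 1792 (F = (7*(-8))*(-32) = -56*(-32) = 1792)
w(d) = -38*d
F*(w(30) + 1469) = 1792*(-38*30 + 1469) = 1792*(-1140 + 1469) = 1792*329 = 589568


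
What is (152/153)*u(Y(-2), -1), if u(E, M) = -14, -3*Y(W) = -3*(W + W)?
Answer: -2128/153 ≈ -13.908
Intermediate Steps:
Y(W) = 2*W (Y(W) = -(-1)*(W + W) = -(-1)*2*W = -(-2)*W = 2*W)
(152/153)*u(Y(-2), -1) = (152/153)*(-14) = -2128/153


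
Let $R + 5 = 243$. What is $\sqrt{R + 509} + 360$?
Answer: $360 + 3 \sqrt{83} \approx 387.33$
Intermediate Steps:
$R = 238$ ($R = -5 + 243 = 238$)
$\sqrt{R + 509} + 360 = \sqrt{238 + 509} + 360 = \sqrt{747} + 360 = 3 \sqrt{83} + 360 = 360 + 3 \sqrt{83}$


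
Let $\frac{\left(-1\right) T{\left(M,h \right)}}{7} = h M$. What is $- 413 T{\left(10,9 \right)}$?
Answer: $260190$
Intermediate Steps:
$T{\left(M,h \right)} = - 7 M h$ ($T{\left(M,h \right)} = - 7 h M = - 7 M h$)
$- 413 T{\left(10,9 \right)} = - 413 \left(\left(-7\right) 10 \cdot 9\right) = \left(-413\right) \left(-630\right) = 260190$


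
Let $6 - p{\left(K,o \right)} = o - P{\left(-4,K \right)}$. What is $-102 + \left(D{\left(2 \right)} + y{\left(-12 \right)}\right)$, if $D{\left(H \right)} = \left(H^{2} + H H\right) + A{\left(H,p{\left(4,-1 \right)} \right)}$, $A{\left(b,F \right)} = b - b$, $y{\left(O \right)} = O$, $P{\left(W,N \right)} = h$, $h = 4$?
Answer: $-106$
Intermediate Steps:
$P{\left(W,N \right)} = 4$
$p{\left(K,o \right)} = 10 - o$ ($p{\left(K,o \right)} = 6 - \left(o - 4\right) = 6 - \left(-4 + o\right) = 10 - o$)
$A{\left(b,F \right)} = 0$
$D{\left(H \right)} = 2 H^{2}$ ($D{\left(H \right)} = \left(H^{2} + H H\right) + 0 = \left(H^{2} + H^{2}\right) + 0 = 2 H^{2} + 0 = 2 H^{2}$)
$-102 + \left(D{\left(2 \right)} + y{\left(-12 \right)}\right) = -102 - \left(12 - 2 \cdot 2^{2}\right) = -102 + \left(2 \cdot 4 - 12\right) = -102 + \left(8 - 12\right) = -102 - 4 = -106$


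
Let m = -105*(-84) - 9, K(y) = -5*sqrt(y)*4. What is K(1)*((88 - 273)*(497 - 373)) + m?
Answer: 467611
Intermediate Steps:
K(y) = -20*sqrt(y)
m = 8811 (m = 8820 - 9 = 8811)
K(1)*((88 - 273)*(497 - 373)) + m = (-20*sqrt(1))*((88 - 273)*(497 - 373)) + 8811 = (-20*1)*(-185*124) + 8811 = -20*(-22940) + 8811 = 458800 + 8811 = 467611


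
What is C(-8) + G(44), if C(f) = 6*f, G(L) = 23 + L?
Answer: 19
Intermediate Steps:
C(-8) + G(44) = 6*(-8) + (23 + 44) = -48 + 67 = 19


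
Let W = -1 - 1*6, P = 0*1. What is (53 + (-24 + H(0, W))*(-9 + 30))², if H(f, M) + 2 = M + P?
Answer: 409600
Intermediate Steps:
P = 0
W = -7 (W = -1 - 6 = -7)
H(f, M) = -2 + M (H(f, M) = -2 + (M + 0) = -2 + M)
(53 + (-24 + H(0, W))*(-9 + 30))² = (53 + (-24 + (-2 - 7))*(-9 + 30))² = (53 + (-24 - 9)*21)² = (53 - 33*21)² = (53 - 693)² = (-640)² = 409600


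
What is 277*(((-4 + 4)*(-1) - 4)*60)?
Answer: -66480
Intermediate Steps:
277*(((-4 + 4)*(-1) - 4)*60) = 277*((0*(-1) - 4)*60) = 277*((0 - 4)*60) = 277*(-4*60) = 277*(-240) = -66480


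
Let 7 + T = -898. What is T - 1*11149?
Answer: -12054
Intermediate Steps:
T = -905 (T = -7 - 898 = -905)
T - 1*11149 = -905 - 1*11149 = -905 - 11149 = -12054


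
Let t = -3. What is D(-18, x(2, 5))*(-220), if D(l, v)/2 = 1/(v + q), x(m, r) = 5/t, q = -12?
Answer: 1320/41 ≈ 32.195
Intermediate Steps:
x(m, r) = -5/3 (x(m, r) = 5/(-3) = 5*(-⅓) = -5/3)
D(l, v) = 2/(-12 + v) (D(l, v) = 2/(v - 12) = 2/(-12 + v))
D(-18, x(2, 5))*(-220) = (2/(-12 - 5/3))*(-220) = (2/(-41/3))*(-220) = (2*(-3/41))*(-220) = -6/41*(-220) = 1320/41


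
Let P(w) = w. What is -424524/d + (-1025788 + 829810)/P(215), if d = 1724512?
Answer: -84514421349/92692520 ≈ -911.77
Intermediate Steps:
-424524/d + (-1025788 + 829810)/P(215) = -424524/1724512 + (-1025788 + 829810)/215 = -424524*1/1724512 - 195978*1/215 = -106131/431128 - 195978/215 = -84514421349/92692520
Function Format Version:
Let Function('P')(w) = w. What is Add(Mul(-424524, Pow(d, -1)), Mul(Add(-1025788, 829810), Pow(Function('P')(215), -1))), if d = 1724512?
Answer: Rational(-84514421349, 92692520) ≈ -911.77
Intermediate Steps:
Add(Mul(-424524, Pow(d, -1)), Mul(Add(-1025788, 829810), Pow(Function('P')(215), -1))) = Add(Mul(-424524, Pow(1724512, -1)), Mul(Add(-1025788, 829810), Pow(215, -1))) = Add(Mul(-424524, Rational(1, 1724512)), Mul(-195978, Rational(1, 215))) = Add(Rational(-106131, 431128), Rational(-195978, 215)) = Rational(-84514421349, 92692520)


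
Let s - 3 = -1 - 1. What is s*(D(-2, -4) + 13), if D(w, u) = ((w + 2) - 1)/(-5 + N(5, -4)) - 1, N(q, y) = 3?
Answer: 25/2 ≈ 12.500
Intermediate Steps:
s = 1 (s = 3 + (-1 - 1) = 3 - 2 = 1)
D(w, u) = -3/2 - w/2 (D(w, u) = ((w + 2) - 1)/(-5 + 3) - 1 = ((2 + w) - 1)/(-2) - 1 = (1 + w)*(-1/2) - 1 = (-1/2 - w/2) - 1 = -3/2 - w/2)
s*(D(-2, -4) + 13) = 1*((-3/2 - 1/2*(-2)) + 13) = 1*((-3/2 + 1) + 13) = 1*(-1/2 + 13) = 1*(25/2) = 25/2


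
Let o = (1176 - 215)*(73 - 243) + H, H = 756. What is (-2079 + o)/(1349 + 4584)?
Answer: -164693/5933 ≈ -27.759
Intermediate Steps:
o = -162614 (o = (1176 - 215)*(73 - 243) + 756 = 961*(-170) + 756 = -163370 + 756 = -162614)
(-2079 + o)/(1349 + 4584) = (-2079 - 162614)/(1349 + 4584) = -164693/5933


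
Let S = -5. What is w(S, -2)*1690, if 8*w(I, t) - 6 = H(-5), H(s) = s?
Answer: 845/4 ≈ 211.25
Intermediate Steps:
w(I, t) = ⅛ (w(I, t) = ¾ + (⅛)*(-5) = ¾ - 5/8 = ⅛)
w(S, -2)*1690 = (⅛)*1690 = 845/4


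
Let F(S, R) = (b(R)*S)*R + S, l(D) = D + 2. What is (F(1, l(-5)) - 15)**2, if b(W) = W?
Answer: 25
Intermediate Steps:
l(D) = 2 + D
F(S, R) = S + S*R**2 (F(S, R) = (R*S)*R + S = S*R**2 + S = S + S*R**2)
(F(1, l(-5)) - 15)**2 = (1*(1 + (2 - 5)**2) - 15)**2 = (1*(1 + (-3)**2) - 15)**2 = (1*(1 + 9) - 15)**2 = (1*10 - 15)**2 = (10 - 15)**2 = (-5)**2 = 25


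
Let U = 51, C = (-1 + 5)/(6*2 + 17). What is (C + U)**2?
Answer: 2199289/841 ≈ 2615.1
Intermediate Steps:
C = 4/29 (C = 4/(12 + 17) = 4/29 ≈ 0.13793)
(C + U)**2 = (4/29 + 51)**2 = (1483/29)**2 = 2199289/841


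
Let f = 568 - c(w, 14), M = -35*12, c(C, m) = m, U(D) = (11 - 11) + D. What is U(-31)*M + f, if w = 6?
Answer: 13574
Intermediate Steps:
U(D) = D (U(D) = 0 + D = D)
M = -420
f = 554 (f = 568 - 1*14 = 568 - 14 = 554)
U(-31)*M + f = -31*(-420) + 554 = 13020 + 554 = 13574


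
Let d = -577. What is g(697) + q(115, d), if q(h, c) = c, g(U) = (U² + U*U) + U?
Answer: 971738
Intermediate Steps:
g(U) = U + 2*U² (g(U) = (U² + U²) + U = 2*U² + U = U + 2*U²)
g(697) + q(115, d) = 697*(1 + 2*697) - 577 = 697*(1 + 1394) - 577 = 697*1395 - 577 = 972315 - 577 = 971738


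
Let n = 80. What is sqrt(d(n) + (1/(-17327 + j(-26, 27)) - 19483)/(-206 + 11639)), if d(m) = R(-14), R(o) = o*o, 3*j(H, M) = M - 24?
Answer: sqrt(7623960868894000422)/198088158 ≈ 13.939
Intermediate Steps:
j(H, M) = -8 + M/3 (j(H, M) = (M - 24)/3 = (-24 + M)/3 = -8 + M/3)
R(o) = o**2
d(m) = 196 (d(m) = (-14)**2 = 196)
sqrt(d(n) + (1/(-17327 + j(-26, 27)) - 19483)/(-206 + 11639)) = sqrt(196 + (1/(-17327 + (-8 + (1/3)*27)) - 19483)/(-206 + 11639)) = sqrt(196 + (1/(-17327 + (-8 + 9)) - 19483)/11433) = sqrt(196 + (1/(-17327 + 1) - 19483)*(1/11433)) = sqrt(196 + (1/(-17326) - 19483)*(1/11433)) = sqrt(196 + (-1/17326 - 19483)*(1/11433)) = sqrt(196 - 337562459/17326*1/11433) = sqrt(196 - 337562459/198088158) = sqrt(38487716509/198088158) = sqrt(7623960868894000422)/198088158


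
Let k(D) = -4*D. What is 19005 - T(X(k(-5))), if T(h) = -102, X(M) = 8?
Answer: 19107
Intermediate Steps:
19005 - T(X(k(-5))) = 19005 - 1*(-102) = 19005 + 102 = 19107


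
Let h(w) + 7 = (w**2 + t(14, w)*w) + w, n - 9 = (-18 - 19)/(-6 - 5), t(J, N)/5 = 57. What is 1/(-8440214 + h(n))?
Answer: -121/1020820389 ≈ -1.1853e-7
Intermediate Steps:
t(J, N) = 285 (t(J, N) = 5*57 = 285)
n = 136/11 (n = 9 + (-18 - 19)/(-6 - 5) = 9 - 37/(-11) = 9 - 1/11*(-37) = 9 + 37/11 = 136/11 ≈ 12.364)
h(w) = -7 + w**2 + 286*w (h(w) = -7 + ((w**2 + 285*w) + w) = -7 + (w**2 + 286*w) = -7 + w**2 + 286*w)
1/(-8440214 + h(n)) = 1/(-8440214 + (-7 + (136/11)**2 + 286*(136/11))) = 1/(-8440214 + (-7 + 18496/121 + 3536)) = 1/(-8440214 + 445505/121) = 1/(-1020820389/121) = -121/1020820389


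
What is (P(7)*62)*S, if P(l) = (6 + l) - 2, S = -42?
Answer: -28644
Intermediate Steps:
P(l) = 4 + l
(P(7)*62)*S = ((4 + 7)*62)*(-42) = (11*62)*(-42) = 682*(-42) = -28644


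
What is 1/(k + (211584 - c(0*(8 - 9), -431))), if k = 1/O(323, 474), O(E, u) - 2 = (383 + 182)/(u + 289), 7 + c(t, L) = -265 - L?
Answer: 2091/442090438 ≈ 4.7298e-6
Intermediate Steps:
c(t, L) = -272 - L (c(t, L) = -7 + (-265 - L) = -272 - L)
O(E, u) = 2 + 565/(289 + u) (O(E, u) = 2 + (383 + 182)/(u + 289) = 2 + 565/(289 + u))
k = 763/2091 (k = 1/((1143 + 2*474)/(289 + 474)) = 1/((1143 + 948)/763) = 1/((1/763)*2091) = 1/(2091/763) = 763/2091 ≈ 0.36490)
1/(k + (211584 - c(0*(8 - 9), -431))) = 1/(763/2091 + (211584 - (-272 - 1*(-431)))) = 1/(763/2091 + (211584 - (-272 + 431))) = 1/(763/2091 + (211584 - 1*159)) = 1/(763/2091 + (211584 - 159)) = 1/(763/2091 + 211425) = 1/(442090438/2091) = 2091/442090438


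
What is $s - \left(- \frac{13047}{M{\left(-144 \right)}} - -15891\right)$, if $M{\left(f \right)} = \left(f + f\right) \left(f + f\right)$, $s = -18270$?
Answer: $- \frac{944478979}{27648} \approx -34161.0$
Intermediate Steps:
$M{\left(f \right)} = 4 f^{2}$ ($M{\left(f \right)} = 2 f 2 f = 4 f^{2}$)
$s - \left(- \frac{13047}{M{\left(-144 \right)}} - -15891\right) = -18270 - \left(- \frac{13047}{4 \left(-144\right)^{2}} - -15891\right) = -18270 - \left(- \frac{13047}{4 \cdot 20736} + 15891\right) = -18270 - \left(- \frac{13047}{82944} + 15891\right) = -18270 - \left(\left(-13047\right) \frac{1}{82944} + 15891\right) = -18270 - \left(- \frac{4349}{27648} + 15891\right) = -18270 - \frac{439350019}{27648} = - \frac{944478979}{27648}$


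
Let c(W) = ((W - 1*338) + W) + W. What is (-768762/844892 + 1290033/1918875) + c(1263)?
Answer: 932420232240031/270207022750 ≈ 3450.8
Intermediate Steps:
c(W) = -338 + 3*W (c(W) = ((W - 338) + W) + W = ((-338 + W) + W) + W = (-338 + 2*W) + W = -338 + 3*W)
(-768762/844892 + 1290033/1918875) + c(1263) = (-768762/844892 + 1290033/1918875) + (-338 + 3*1263) = (-768762*1/844892 + 1290033*(1/1918875)) + (-338 + 3789) = (-384381/422446 + 430011/639625) + 3451 = -64203270219/270207022750 + 3451 = 932420232240031/270207022750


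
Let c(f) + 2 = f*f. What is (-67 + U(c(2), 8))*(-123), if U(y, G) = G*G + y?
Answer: 123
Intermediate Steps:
c(f) = -2 + f² (c(f) = -2 + f*f = -2 + f²)
U(y, G) = y + G² (U(y, G) = G² + y = y + G²)
(-67 + U(c(2), 8))*(-123) = (-67 + ((-2 + 2²) + 8²))*(-123) = (-67 + ((-2 + 4) + 64))*(-123) = (-67 + (2 + 64))*(-123) = (-67 + 66)*(-123) = -1*(-123) = 123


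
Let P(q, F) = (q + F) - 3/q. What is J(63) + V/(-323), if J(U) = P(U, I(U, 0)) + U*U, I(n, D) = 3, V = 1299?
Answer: 27341803/6783 ≈ 4030.9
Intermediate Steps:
P(q, F) = F + q - 3/q (P(q, F) = (F + q) - 3/q = F + q - 3/q)
J(U) = 3 + U + U² - 3/U (J(U) = (3 + U - 3/U) + U*U = (3 + U - 3/U) + U² = 3 + U + U² - 3/U)
J(63) + V/(-323) = (3 + 63 + 63² - 3/63) + 1299/(-323) = (3 + 63 + 3969 - 3*1/63) + 1299*(-1/323) = (3 + 63 + 3969 - 1/21) - 1299/323 = 84734/21 - 1299/323 = 27341803/6783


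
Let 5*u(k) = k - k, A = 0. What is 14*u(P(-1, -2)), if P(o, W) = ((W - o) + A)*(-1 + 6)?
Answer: 0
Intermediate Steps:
P(o, W) = -5*o + 5*W (P(o, W) = ((W - o) + 0)*(-1 + 6) = (W - o)*5 = -5*o + 5*W)
u(k) = 0 (u(k) = (k - k)/5 = (⅕)*0 = 0)
14*u(P(-1, -2)) = 14*0 = 0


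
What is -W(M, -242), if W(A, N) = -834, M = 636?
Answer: 834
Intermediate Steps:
-W(M, -242) = -1*(-834) = 834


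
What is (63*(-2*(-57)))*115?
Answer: 825930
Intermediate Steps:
(63*(-2*(-57)))*115 = (63*114)*115 = 7182*115 = 825930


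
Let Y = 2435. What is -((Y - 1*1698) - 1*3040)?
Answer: 2303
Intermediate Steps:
-((Y - 1*1698) - 1*3040) = -((2435 - 1*1698) - 1*3040) = -((2435 - 1698) - 3040) = -(737 - 3040) = -1*(-2303) = 2303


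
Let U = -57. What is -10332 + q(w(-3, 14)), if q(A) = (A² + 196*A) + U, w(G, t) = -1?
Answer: -10584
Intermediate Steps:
q(A) = -57 + A² + 196*A (q(A) = (A² + 196*A) - 57 = -57 + A² + 196*A)
-10332 + q(w(-3, 14)) = -10332 + (-57 + (-1)² + 196*(-1)) = -10332 + (-57 + 1 - 196) = -10332 - 252 = -10584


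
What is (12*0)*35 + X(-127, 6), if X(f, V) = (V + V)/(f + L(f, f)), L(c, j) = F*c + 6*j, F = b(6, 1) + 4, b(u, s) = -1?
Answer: -6/635 ≈ -0.0094488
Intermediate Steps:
F = 3 (F = -1 + 4 = 3)
L(c, j) = 3*c + 6*j
X(f, V) = V/(5*f) (X(f, V) = (V + V)/(f + (3*f + 6*f)) = (2*V)/(f + 9*f) = (2*V)/((10*f)) = (2*V)*(1/(10*f)) = V/(5*f))
(12*0)*35 + X(-127, 6) = (12*0)*35 + (⅕)*6/(-127) = 0*35 + (⅕)*6*(-1/127) = 0 - 6/635 = -6/635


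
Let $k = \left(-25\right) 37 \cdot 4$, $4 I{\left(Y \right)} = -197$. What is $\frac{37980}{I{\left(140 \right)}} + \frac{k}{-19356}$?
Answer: $- \frac{734958655}{953283} \approx -770.98$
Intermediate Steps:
$I{\left(Y \right)} = - \frac{197}{4}$ ($I{\left(Y \right)} = \frac{1}{4} \left(-197\right) = - \frac{197}{4}$)
$k = -3700$ ($k = \left(-925\right) 4 = -3700$)
$\frac{37980}{I{\left(140 \right)}} + \frac{k}{-19356} = \frac{37980}{- \frac{197}{4}} - \frac{3700}{-19356} = 37980 \left(- \frac{4}{197}\right) - - \frac{925}{4839} = - \frac{151920}{197} + \frac{925}{4839} = - \frac{734958655}{953283}$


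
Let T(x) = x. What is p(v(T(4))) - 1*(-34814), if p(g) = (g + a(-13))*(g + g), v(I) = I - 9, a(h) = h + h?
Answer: 35124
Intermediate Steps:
a(h) = 2*h
v(I) = -9 + I
p(g) = 2*g*(-26 + g) (p(g) = (g + 2*(-13))*(g + g) = (g - 26)*(2*g) = (-26 + g)*(2*g) = 2*g*(-26 + g))
p(v(T(4))) - 1*(-34814) = 2*(-9 + 4)*(-26 + (-9 + 4)) - 1*(-34814) = 2*(-5)*(-26 - 5) + 34814 = 2*(-5)*(-31) + 34814 = 310 + 34814 = 35124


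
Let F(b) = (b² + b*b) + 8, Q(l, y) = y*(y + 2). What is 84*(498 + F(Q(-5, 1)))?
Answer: 44016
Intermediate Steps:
Q(l, y) = y*(2 + y)
F(b) = 8 + 2*b² (F(b) = (b² + b²) + 8 = 2*b² + 8 = 8 + 2*b²)
84*(498 + F(Q(-5, 1))) = 84*(498 + (8 + 2*(1*(2 + 1))²)) = 84*(498 + (8 + 2*(1*3)²)) = 84*(498 + (8 + 2*3²)) = 84*(498 + (8 + 2*9)) = 84*(498 + (8 + 18)) = 84*(498 + 26) = 84*524 = 44016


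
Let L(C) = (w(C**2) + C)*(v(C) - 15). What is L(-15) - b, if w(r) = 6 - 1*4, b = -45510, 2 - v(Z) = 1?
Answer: 45692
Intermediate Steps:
v(Z) = 1 (v(Z) = 2 - 1*1 = 2 - 1 = 1)
w(r) = 2 (w(r) = 6 - 4 = 2)
L(C) = -28 - 14*C (L(C) = (2 + C)*(1 - 15) = (2 + C)*(-14) = -28 - 14*C)
L(-15) - b = (-28 - 14*(-15)) - 1*(-45510) = (-28 + 210) + 45510 = 182 + 45510 = 45692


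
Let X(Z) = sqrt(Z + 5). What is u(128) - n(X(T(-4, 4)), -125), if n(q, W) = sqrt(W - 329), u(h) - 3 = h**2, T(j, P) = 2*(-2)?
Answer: 16387 - I*sqrt(454) ≈ 16387.0 - 21.307*I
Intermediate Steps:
T(j, P) = -4
u(h) = 3 + h**2
X(Z) = sqrt(5 + Z)
n(q, W) = sqrt(-329 + W)
u(128) - n(X(T(-4, 4)), -125) = (3 + 128**2) - sqrt(-329 - 125) = (3 + 16384) - sqrt(-454) = 16387 - I*sqrt(454)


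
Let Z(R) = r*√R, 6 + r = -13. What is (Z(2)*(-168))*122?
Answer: 389424*√2 ≈ 5.5073e+5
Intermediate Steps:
r = -19 (r = -6 - 13 = -19)
Z(R) = -19*√R
(Z(2)*(-168))*122 = (-19*√2*(-168))*122 = (3192*√2)*122 = 389424*√2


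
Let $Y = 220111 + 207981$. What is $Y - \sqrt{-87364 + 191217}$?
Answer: $428092 - \sqrt{103853} \approx 4.2777 \cdot 10^{5}$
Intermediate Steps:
$Y = 428092$
$Y - \sqrt{-87364 + 191217} = 428092 - \sqrt{-87364 + 191217} = 428092 - \sqrt{103853}$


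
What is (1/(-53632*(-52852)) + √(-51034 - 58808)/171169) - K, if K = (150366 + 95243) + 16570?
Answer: -743161703533055/2834558464 + I*√109842/171169 ≈ -2.6218e+5 + 0.0019362*I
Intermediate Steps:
K = 262179 (K = 245609 + 16570 = 262179)
(1/(-53632*(-52852)) + √(-51034 - 58808)/171169) - K = (1/(-53632*(-52852)) + √(-51034 - 58808)/171169) - 1*262179 = (-1/53632*(-1/52852) + √(-109842)*(1/171169)) - 262179 = (1/2834558464 + (I*√109842)*(1/171169)) - 262179 = (1/2834558464 + I*√109842/171169) - 262179 = -743161703533055/2834558464 + I*√109842/171169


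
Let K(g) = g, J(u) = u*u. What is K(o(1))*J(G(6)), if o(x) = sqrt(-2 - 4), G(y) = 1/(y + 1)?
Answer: I*sqrt(6)/49 ≈ 0.04999*I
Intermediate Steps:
G(y) = 1/(1 + y)
o(x) = I*sqrt(6) (o(x) = sqrt(-6) = I*sqrt(6))
J(u) = u**2
K(o(1))*J(G(6)) = (I*sqrt(6))*(1/(1 + 6))**2 = (I*sqrt(6))*(1/7)**2 = (I*sqrt(6))*(1/49) = I*sqrt(6)/49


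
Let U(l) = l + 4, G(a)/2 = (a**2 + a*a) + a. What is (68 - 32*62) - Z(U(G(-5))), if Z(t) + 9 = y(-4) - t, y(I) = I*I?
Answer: -1829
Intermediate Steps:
G(a) = 2*a + 4*a**2 (G(a) = 2*((a**2 + a*a) + a) = 2*((a**2 + a**2) + a) = 2*(2*a**2 + a) = 2*(a + 2*a**2) = 2*a + 4*a**2)
y(I) = I**2
U(l) = 4 + l
Z(t) = 7 - t (Z(t) = -9 + ((-4)**2 - t) = -9 + (16 - t) = 7 - t)
(68 - 32*62) - Z(U(G(-5))) = (68 - 32*62) - (7 - (4 + 2*(-5)*(1 + 2*(-5)))) = (68 - 1984) - (7 - (4 + 2*(-5)*(1 - 10))) = -1916 - (7 - (4 + 2*(-5)*(-9))) = -1916 - (7 - (4 + 90)) = -1916 - (7 - 1*94) = -1916 - (7 - 94) = -1916 - 1*(-87) = -1916 + 87 = -1829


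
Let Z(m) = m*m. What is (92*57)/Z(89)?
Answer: 5244/7921 ≈ 0.66204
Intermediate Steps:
Z(m) = m**2
(92*57)/Z(89) = (92*57)/(89**2) = 5244/7921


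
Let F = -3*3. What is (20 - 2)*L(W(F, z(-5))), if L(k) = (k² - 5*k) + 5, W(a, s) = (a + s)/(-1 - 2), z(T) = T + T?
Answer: 242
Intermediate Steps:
F = -9
z(T) = 2*T
W(a, s) = -a/3 - s/3 (W(a, s) = (a + s)/(-3) = (a + s)*(-⅓) = -a/3 - s/3)
L(k) = 5 + k² - 5*k
(20 - 2)*L(W(F, z(-5))) = (20 - 2)*(5 + (-⅓*(-9) - 2*(-5)/3)² - 5*(-⅓*(-9) - 2*(-5)/3)) = 18*(5 + (3 - ⅓*(-10))² - 5*(3 - ⅓*(-10))) = 18*(5 + (3 + 10/3)² - 5*(3 + 10/3)) = 18*(5 + (19/3)² - 5*19/3) = 18*(5 + 361/9 - 95/3) = 18*(121/9) = 242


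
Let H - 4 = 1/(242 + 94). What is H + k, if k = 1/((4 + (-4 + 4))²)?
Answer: 683/168 ≈ 4.0655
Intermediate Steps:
H = 1345/336 (H = 4 + 1/(242 + 94) = 4 + 1/336 = 1345/336 ≈ 4.0030)
k = 1/16 (k = 1/((4 + 0)²) = 1/(4²) = 1/16 ≈ 0.062500)
H + k = 1345/336 + 1/16 = 683/168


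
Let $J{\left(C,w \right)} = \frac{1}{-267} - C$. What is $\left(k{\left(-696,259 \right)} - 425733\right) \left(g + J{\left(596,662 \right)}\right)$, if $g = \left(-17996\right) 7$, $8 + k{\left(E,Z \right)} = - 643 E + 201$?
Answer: $- \frac{743054930116}{267} \approx -2.783 \cdot 10^{9}$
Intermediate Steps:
$J{\left(C,w \right)} = - \frac{1}{267} - C$
$k{\left(E,Z \right)} = 193 - 643 E$ ($k{\left(E,Z \right)} = -8 - \left(-201 + 643 E\right) = 193 - 643 E$)
$g = -125972$
$\left(k{\left(-696,259 \right)} - 425733\right) \left(g + J{\left(596,662 \right)}\right) = \left(\left(193 - -447528\right) - 425733\right) \left(-125972 - \frac{159133}{267}\right) = \left(\left(193 + 447528\right) - 425733\right) \left(-125972 - \frac{159133}{267}\right) = \left(447721 - 425733\right) \left(-125972 - \frac{159133}{267}\right) = 21988 \left(- \frac{33793657}{267}\right) = - \frac{743054930116}{267}$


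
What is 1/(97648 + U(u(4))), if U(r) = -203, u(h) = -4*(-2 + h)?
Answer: 1/97445 ≈ 1.0262e-5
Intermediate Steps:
u(h) = 8 - 4*h
1/(97648 + U(u(4))) = 1/(97648 - 203) = 1/97445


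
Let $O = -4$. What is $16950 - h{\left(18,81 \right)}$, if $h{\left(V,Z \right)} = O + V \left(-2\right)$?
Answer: $16990$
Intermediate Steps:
$h{\left(V,Z \right)} = -4 - 2 V$ ($h{\left(V,Z \right)} = -4 + V \left(-2\right) = -4 - 2 V$)
$16950 - h{\left(18,81 \right)} = 16950 - \left(-4 - 36\right) = 16950 - -40 = 16950 + 40 = 16990$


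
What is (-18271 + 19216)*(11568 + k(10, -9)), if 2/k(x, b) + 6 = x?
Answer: 21864465/2 ≈ 1.0932e+7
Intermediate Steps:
k(x, b) = 2/(-6 + x)
(-18271 + 19216)*(11568 + k(10, -9)) = (-18271 + 19216)*(11568 + 2/(-6 + 10)) = 945*(11568 + 2/4) = 945*(11568 + 2*(¼)) = 945*(11568 + ½) = 945*(23137/2) = 21864465/2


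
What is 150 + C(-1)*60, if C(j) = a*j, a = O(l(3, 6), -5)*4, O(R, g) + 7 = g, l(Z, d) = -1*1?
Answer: 3030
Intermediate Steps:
l(Z, d) = -1
O(R, g) = -7 + g
a = -48 (a = (-7 - 5)*4 = -12*4 = -48)
C(j) = -48*j
150 + C(-1)*60 = 150 - 48*(-1)*60 = 150 + 48*60 = 150 + 2880 = 3030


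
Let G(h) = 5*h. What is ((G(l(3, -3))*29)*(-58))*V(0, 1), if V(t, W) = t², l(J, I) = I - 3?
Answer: 0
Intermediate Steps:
l(J, I) = -3 + I
((G(l(3, -3))*29)*(-58))*V(0, 1) = (((5*(-3 - 3))*29)*(-58))*0² = (((5*(-6))*29)*(-58))*0 = (-30*29*(-58))*0 = -870*(-58)*0 = 50460*0 = 0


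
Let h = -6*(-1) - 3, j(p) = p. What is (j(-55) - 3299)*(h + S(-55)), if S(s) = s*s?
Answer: -10155912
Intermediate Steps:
h = 3 (h = 6 - 3 = 3)
S(s) = s**2
(j(-55) - 3299)*(h + S(-55)) = (-55 - 3299)*(3 + (-55)**2) = -3354*(3 + 3025) = -3354*3028 = -10155912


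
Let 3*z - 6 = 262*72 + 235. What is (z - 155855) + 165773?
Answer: 48859/3 ≈ 16286.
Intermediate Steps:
z = 19105/3 (z = 2 + (262*72 + 235)/3 = 2 + (18864 + 235)/3 = 2 + (⅓)*19099 = 2 + 19099/3 = 19105/3 ≈ 6368.3)
(z - 155855) + 165773 = (19105/3 - 155855) + 165773 = -448460/3 + 165773 = 48859/3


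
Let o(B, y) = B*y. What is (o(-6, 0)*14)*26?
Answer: 0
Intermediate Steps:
(o(-6, 0)*14)*26 = (-6*0*14)*26 = (0*14)*26 = 0*26 = 0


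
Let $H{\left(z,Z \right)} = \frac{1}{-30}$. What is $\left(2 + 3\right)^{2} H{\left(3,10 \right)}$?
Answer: $- \frac{5}{6} \approx -0.83333$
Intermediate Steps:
$H{\left(z,Z \right)} = - \frac{1}{30}$
$\left(2 + 3\right)^{2} H{\left(3,10 \right)} = \left(2 + 3\right)^{2} \left(- \frac{1}{30}\right) = 5^{2} \left(- \frac{1}{30}\right) = 25 \left(- \frac{1}{30}\right) = - \frac{5}{6}$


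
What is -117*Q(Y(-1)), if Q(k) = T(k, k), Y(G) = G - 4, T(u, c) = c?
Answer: 585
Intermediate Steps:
Y(G) = -4 + G
Q(k) = k
-117*Q(Y(-1)) = -117*(-4 - 1) = -117*(-5) = 585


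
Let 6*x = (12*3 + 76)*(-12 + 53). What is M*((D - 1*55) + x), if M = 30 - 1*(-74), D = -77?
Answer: 197600/3 ≈ 65867.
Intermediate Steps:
M = 104 (M = 30 + 74 = 104)
x = 2296/3 (x = ((12*3 + 76)*(-12 + 53))/6 = ((36 + 76)*41)/6 = (112*41)/6 = (⅙)*4592 = 2296/3 ≈ 765.33)
M*((D - 1*55) + x) = 104*((-77 - 1*55) + 2296/3) = 104*((-77 - 55) + 2296/3) = 104*(-132 + 2296/3) = 104*(1900/3) = 197600/3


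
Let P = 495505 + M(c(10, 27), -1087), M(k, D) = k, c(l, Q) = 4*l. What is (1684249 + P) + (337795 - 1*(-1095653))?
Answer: 3613242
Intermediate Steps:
P = 495545 (P = 495505 + 4*10 = 495505 + 40 = 495545)
(1684249 + P) + (337795 - 1*(-1095653)) = (1684249 + 495545) + (337795 - 1*(-1095653)) = 2179794 + (337795 + 1095653) = 2179794 + 1433448 = 3613242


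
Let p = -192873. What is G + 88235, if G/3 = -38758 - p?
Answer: 550580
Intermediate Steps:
G = 462345 (G = 3*(-38758 - 1*(-192873)) = 3*(-38758 + 192873) = 3*154115 = 462345)
G + 88235 = 462345 + 88235 = 550580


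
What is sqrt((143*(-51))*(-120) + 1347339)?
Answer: sqrt(2222499) ≈ 1490.8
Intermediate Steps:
sqrt((143*(-51))*(-120) + 1347339) = sqrt(-7293*(-120) + 1347339) = sqrt(875160 + 1347339) = sqrt(2222499)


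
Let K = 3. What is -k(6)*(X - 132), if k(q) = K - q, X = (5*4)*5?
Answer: -96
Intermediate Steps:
X = 100 (X = 20*5 = 100)
k(q) = 3 - q
-k(6)*(X - 132) = -(3 - 1*6)*(100 - 132) = -(3 - 6)*(-32) = -(-3)*(-32) = -1*96 = -96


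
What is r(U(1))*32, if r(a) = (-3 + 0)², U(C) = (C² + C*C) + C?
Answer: 288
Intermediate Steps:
U(C) = C + 2*C² (U(C) = (C² + C²) + C = 2*C² + C = C + 2*C²)
r(a) = 9 (r(a) = (-3)² = 9)
r(U(1))*32 = 9*32 = 288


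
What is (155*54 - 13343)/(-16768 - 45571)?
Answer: 4973/62339 ≈ 0.079774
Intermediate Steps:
(155*54 - 13343)/(-16768 - 45571) = (8370 - 13343)/(-62339) = -4973*(-1/62339) = 4973/62339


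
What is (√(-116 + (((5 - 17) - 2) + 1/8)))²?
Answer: -1039/8 ≈ -129.88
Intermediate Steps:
(√(-116 + (((5 - 17) - 2) + 1/8)))² = (√(-116 + ((-12 - 2) + ⅛)))² = (√(-116 + (-14 + ⅛)))² = (√(-116 - 111/8))² = (√(-1039/8))² = (I*√2078/4)² = -1039/8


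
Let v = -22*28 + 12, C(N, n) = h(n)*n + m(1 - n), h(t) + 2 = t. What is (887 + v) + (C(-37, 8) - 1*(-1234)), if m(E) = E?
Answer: 1558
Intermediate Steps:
h(t) = -2 + t
C(N, n) = 1 - n + n*(-2 + n) (C(N, n) = (-2 + n)*n + (1 - n) = n*(-2 + n) + (1 - n) = 1 - n + n*(-2 + n))
v = -604 (v = -616 + 12 = -604)
(887 + v) + (C(-37, 8) - 1*(-1234)) = (887 - 604) + ((1 - 1*8 + 8*(-2 + 8)) - 1*(-1234)) = 283 + ((1 - 8 + 8*6) + 1234) = 283 + ((1 - 8 + 48) + 1234) = 283 + (41 + 1234) = 283 + 1275 = 1558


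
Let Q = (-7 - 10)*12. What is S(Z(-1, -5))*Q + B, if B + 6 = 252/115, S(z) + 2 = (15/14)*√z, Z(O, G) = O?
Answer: 46482/115 - 1530*I/7 ≈ 404.19 - 218.57*I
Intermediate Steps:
S(z) = -2 + 15*√z/14 (S(z) = -2 + (15/14)*√z = -2 + (15*(1/14))*√z = -2 + 15*√z/14)
B = -438/115 (B = -6 + 252/115 = -438/115 ≈ -3.8087)
Q = -204 (Q = -17*12 = -204)
S(Z(-1, -5))*Q + B = (-2 + 15*√(-1)/14)*(-204) - 438/115 = (-2 + 15*I/14)*(-204) - 438/115 = (408 - 1530*I/7) - 438/115 = 46482/115 - 1530*I/7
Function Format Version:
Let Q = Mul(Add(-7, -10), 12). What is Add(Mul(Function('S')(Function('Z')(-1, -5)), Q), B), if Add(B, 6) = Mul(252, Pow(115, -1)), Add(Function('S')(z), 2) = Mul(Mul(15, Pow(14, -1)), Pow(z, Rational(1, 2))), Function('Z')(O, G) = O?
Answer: Add(Rational(46482, 115), Mul(Rational(-1530, 7), I)) ≈ Add(404.19, Mul(-218.57, I))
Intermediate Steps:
Function('S')(z) = Add(-2, Mul(Rational(15, 14), Pow(z, Rational(1, 2)))) (Function('S')(z) = Add(-2, Mul(Mul(15, Pow(14, -1)), Pow(z, Rational(1, 2)))) = Add(-2, Mul(Mul(15, Rational(1, 14)), Pow(z, Rational(1, 2)))) = Add(-2, Mul(Rational(15, 14), Pow(z, Rational(1, 2)))))
B = Rational(-438, 115) (B = Add(-6, Mul(252, Pow(115, -1))) = Add(-6, Mul(252, Rational(1, 115))) = Add(-6, Rational(252, 115)) = Rational(-438, 115) ≈ -3.8087)
Q = -204 (Q = Mul(-17, 12) = -204)
Add(Mul(Function('S')(Function('Z')(-1, -5)), Q), B) = Add(Mul(Add(-2, Mul(Rational(15, 14), Pow(-1, Rational(1, 2)))), -204), Rational(-438, 115)) = Add(Mul(Add(-2, Mul(Rational(15, 14), I)), -204), Rational(-438, 115)) = Add(Add(408, Mul(Rational(-1530, 7), I)), Rational(-438, 115)) = Add(Rational(46482, 115), Mul(Rational(-1530, 7), I))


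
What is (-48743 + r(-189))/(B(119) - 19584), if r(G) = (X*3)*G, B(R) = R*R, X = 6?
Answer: 52145/5423 ≈ 9.6155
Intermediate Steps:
B(R) = R**2
r(G) = 18*G (r(G) = (6*3)*G = 18*G)
(-48743 + r(-189))/(B(119) - 19584) = (-48743 + 18*(-189))/(119**2 - 19584) = (-48743 - 3402)/(14161 - 19584) = -52145/(-5423) = -52145*(-1/5423) = 52145/5423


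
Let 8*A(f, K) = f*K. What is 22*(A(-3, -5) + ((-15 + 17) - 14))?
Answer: -891/4 ≈ -222.75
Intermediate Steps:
A(f, K) = K*f/8 (A(f, K) = (f*K)/8 = (K*f)/8 = K*f/8)
22*(A(-3, -5) + ((-15 + 17) - 14)) = 22*((⅛)*(-5)*(-3) + ((-15 + 17) - 14)) = 22*(15/8 + (2 - 14)) = 22*(15/8 - 12) = 22*(-81/8) = -891/4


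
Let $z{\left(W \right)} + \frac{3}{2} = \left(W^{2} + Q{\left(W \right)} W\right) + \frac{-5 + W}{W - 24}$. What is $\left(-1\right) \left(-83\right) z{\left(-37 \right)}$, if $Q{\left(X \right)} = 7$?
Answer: $\frac{11231643}{122} \approx 92063.0$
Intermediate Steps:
$z{\left(W \right)} = - \frac{3}{2} + W^{2} + 7 W + \frac{-5 + W}{-24 + W}$ ($z{\left(W \right)} = - \frac{3}{2} + \left(\left(W^{2} + 7 W\right) + \frac{-5 + W}{W - 24}\right) = - \frac{3}{2} + \left(\left(W^{2} + 7 W\right) + \frac{-5 + W}{-24 + W}\right) = - \frac{3}{2} + \left(W^{2} + 7 W + \frac{-5 + W}{-24 + W}\right) = - \frac{3}{2} + W^{2} + 7 W + \frac{-5 + W}{-24 + W}$)
$\left(-1\right) \left(-83\right) z{\left(-37 \right)} = \left(-1\right) \left(-83\right) \frac{31 + \left(-37\right)^{3} - 17 \left(-37\right)^{2} - - \frac{12469}{2}}{-24 - 37} = 83 \frac{31 - 50653 - 23273 + \frac{12469}{2}}{-61} = 83 \left(- \frac{31 - 50653 - 23273 + \frac{12469}{2}}{61}\right) = 83 \left(\left(- \frac{1}{61}\right) \left(- \frac{135321}{2}\right)\right) = 83 \cdot \frac{135321}{122} = \frac{11231643}{122}$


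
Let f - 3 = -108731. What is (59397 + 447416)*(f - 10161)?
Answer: -60254490757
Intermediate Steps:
f = -108728 (f = 3 - 108731 = -108728)
(59397 + 447416)*(f - 10161) = (59397 + 447416)*(-108728 - 10161) = 506813*(-118889) = -60254490757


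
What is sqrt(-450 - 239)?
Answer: I*sqrt(689) ≈ 26.249*I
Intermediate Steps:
sqrt(-450 - 239) = sqrt(-689) = I*sqrt(689)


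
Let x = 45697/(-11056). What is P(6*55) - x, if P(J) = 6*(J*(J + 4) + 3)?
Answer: 7311798625/11056 ≈ 6.6134e+5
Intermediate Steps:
P(J) = 18 + 6*J*(4 + J) (P(J) = 6*(J*(4 + J) + 3) = 6*(3 + J*(4 + J)) = 18 + 6*J*(4 + J))
x = -45697/11056 (x = 45697*(-1/11056) = -45697/11056 ≈ -4.1332)
P(6*55) - x = (18 + 6*(6*55)² + 24*(6*55)) - 1*(-45697/11056) = (18 + 6*330² + 24*330) + 45697/11056 = (18 + 6*108900 + 7920) + 45697/11056 = (18 + 653400 + 7920) + 45697/11056 = 661338 + 45697/11056 = 7311798625/11056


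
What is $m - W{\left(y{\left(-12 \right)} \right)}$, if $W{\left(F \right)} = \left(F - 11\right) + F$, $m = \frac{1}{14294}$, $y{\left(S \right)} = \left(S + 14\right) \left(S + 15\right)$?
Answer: $- \frac{14293}{14294} \approx -0.99993$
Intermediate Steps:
$y{\left(S \right)} = \left(14 + S\right) \left(15 + S\right)$
$m = \frac{1}{14294} \approx 6.9959 \cdot 10^{-5}$
$W{\left(F \right)} = -11 + 2 F$ ($W{\left(F \right)} = \left(-11 + F\right) + F = -11 + 2 F$)
$m - W{\left(y{\left(-12 \right)} \right)} = \frac{1}{14294} - \left(-11 + 2 \left(210 + \left(-12\right)^{2} + 29 \left(-12\right)\right)\right) = \frac{1}{14294} - \left(-11 + 2 \left(210 + 144 - 348\right)\right) = \frac{1}{14294} - \left(-11 + 2 \cdot 6\right) = \frac{1}{14294} - \left(-11 + 12\right) = \frac{1}{14294} - 1 = - \frac{14293}{14294}$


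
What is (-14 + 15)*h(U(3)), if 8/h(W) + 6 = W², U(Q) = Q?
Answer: 8/3 ≈ 2.6667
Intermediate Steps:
h(W) = 8/(-6 + W²)
(-14 + 15)*h(U(3)) = (-14 + 15)*(8/(-6 + 3²)) = 1*(8/(-6 + 9)) = 1*(8/3) = 8/3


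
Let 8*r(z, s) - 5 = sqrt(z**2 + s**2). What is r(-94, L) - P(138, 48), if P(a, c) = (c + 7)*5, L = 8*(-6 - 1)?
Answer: -2195/8 + sqrt(2993)/4 ≈ -260.70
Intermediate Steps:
L = -56 (L = 8*(-7) = -56)
P(a, c) = 35 + 5*c (P(a, c) = (7 + c)*5 = 35 + 5*c)
r(z, s) = 5/8 + sqrt(s**2 + z**2)/8 (r(z, s) = 5/8 + sqrt(z**2 + s**2)/8 = 5/8 + sqrt(s**2 + z**2)/8)
r(-94, L) - P(138, 48) = (5/8 + sqrt((-56)**2 + (-94)**2)/8) - (35 + 5*48) = (5/8 + sqrt(3136 + 8836)/8) - (35 + 240) = (5/8 + sqrt(11972)/8) - 1*275 = (5/8 + (2*sqrt(2993))/8) - 275 = (5/8 + sqrt(2993)/4) - 275 = -2195/8 + sqrt(2993)/4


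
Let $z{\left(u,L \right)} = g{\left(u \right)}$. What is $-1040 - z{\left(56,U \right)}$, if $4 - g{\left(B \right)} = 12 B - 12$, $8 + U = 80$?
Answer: $-384$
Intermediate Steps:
$U = 72$ ($U = -8 + 80 = 72$)
$g{\left(B \right)} = 16 - 12 B$ ($g{\left(B \right)} = 4 - \left(12 B - 12\right) = 4 - \left(-12 + 12 B\right) = 16 - 12 B$)
$z{\left(u,L \right)} = 16 - 12 u$
$-1040 - z{\left(56,U \right)} = -1040 - \left(16 - 672\right) = -1040 - -656 = -1040 + 656 = -384$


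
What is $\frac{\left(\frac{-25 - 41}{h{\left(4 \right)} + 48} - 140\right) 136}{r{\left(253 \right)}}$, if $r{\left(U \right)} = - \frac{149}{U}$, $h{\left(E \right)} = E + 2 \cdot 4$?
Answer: $\frac{24274844}{745} \approx 32584.0$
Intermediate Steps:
$h{\left(E \right)} = 8 + E$ ($h{\left(E \right)} = E + 8 = 8 + E$)
$\frac{\left(\frac{-25 - 41}{h{\left(4 \right)} + 48} - 140\right) 136}{r{\left(253 \right)}} = \frac{\left(\frac{-25 - 41}{\left(8 + 4\right) + 48} - 140\right) 136}{\left(-149\right) \frac{1}{253}} = \frac{\left(\frac{-25 - 41}{12 + 48} - 140\right) 136}{\left(-149\right) \frac{1}{253}} = \frac{\left(- \frac{66}{60} - 140\right) 136}{- \frac{149}{253}} = \left(\left(-66\right) \frac{1}{60} - 140\right) 136 \left(- \frac{253}{149}\right) = \left(- \frac{11}{10} - 140\right) 136 \left(- \frac{253}{149}\right) = \left(- \frac{1411}{10}\right) 136 \left(- \frac{253}{149}\right) = \left(- \frac{95948}{5}\right) \left(- \frac{253}{149}\right) = \frac{24274844}{745}$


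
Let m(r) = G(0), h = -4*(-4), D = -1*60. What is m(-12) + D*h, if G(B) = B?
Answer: -960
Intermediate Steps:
D = -60
h = 16
m(r) = 0
m(-12) + D*h = 0 - 60*16 = 0 - 960 = -960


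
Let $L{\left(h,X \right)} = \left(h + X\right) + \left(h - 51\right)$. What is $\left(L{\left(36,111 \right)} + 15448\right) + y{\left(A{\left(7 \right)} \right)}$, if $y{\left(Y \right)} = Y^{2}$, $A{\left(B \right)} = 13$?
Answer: $15749$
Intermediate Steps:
$L{\left(h,X \right)} = -51 + X + 2 h$ ($L{\left(h,X \right)} = \left(X + h\right) + \left(h - 51\right) = \left(X + h\right) + \left(-51 + h\right) = -51 + X + 2 h$)
$\left(L{\left(36,111 \right)} + 15448\right) + y{\left(A{\left(7 \right)} \right)} = \left(\left(-51 + 111 + 2 \cdot 36\right) + 15448\right) + 13^{2} = \left(\left(-51 + 111 + 72\right) + 15448\right) + 169 = \left(132 + 15448\right) + 169 = 15580 + 169 = 15749$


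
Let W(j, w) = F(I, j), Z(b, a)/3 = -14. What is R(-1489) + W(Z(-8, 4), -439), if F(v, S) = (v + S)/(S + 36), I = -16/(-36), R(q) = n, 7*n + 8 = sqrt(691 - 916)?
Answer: 1093/189 + 15*I/7 ≈ 5.7831 + 2.1429*I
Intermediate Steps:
Z(b, a) = -42 (Z(b, a) = 3*(-14) = -42)
n = -8/7 + 15*I/7 (n = -8/7 + sqrt(691 - 916)/7 = -8/7 + sqrt(-225)/7 = -8/7 + (15*I)/7 = -8/7 + 15*I/7 ≈ -1.1429 + 2.1429*I)
R(q) = -8/7 + 15*I/7
I = 4/9 (I = -16*(-1/36) = 4/9 ≈ 0.44444)
F(v, S) = (S + v)/(36 + S)
W(j, w) = (4/9 + j)/(36 + j) (W(j, w) = (j + 4/9)/(36 + j) = (4/9 + j)/(36 + j))
R(-1489) + W(Z(-8, 4), -439) = (-8/7 + 15*I/7) + (4/9 - 42)/(36 - 42) = (-8/7 + 15*I/7) - 374/9/(-6) = (-8/7 + 15*I/7) - 1/6*(-374/9) = (-8/7 + 15*I/7) + 187/27 = 1093/189 + 15*I/7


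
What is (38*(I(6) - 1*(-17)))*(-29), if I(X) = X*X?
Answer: -58406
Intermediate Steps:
I(X) = X**2
(38*(I(6) - 1*(-17)))*(-29) = (38*(6**2 - 1*(-17)))*(-29) = (38*(36 + 17))*(-29) = (38*53)*(-29) = 2014*(-29) = -58406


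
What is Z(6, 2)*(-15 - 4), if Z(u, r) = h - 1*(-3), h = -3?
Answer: 0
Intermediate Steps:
Z(u, r) = 0 (Z(u, r) = -3 - 1*(-3) = -3 + 3 = 0)
Z(6, 2)*(-15 - 4) = 0*(-15 - 4) = 0*(-19) = 0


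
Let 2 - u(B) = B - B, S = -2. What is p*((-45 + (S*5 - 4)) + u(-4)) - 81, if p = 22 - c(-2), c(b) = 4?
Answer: -1107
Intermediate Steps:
u(B) = 2 (u(B) = 2 - (B - B) = 2 - 1*0 = 2 + 0 = 2)
p = 18 (p = 22 - 1*4 = 22 - 4 = 18)
p*((-45 + (S*5 - 4)) + u(-4)) - 81 = 18*((-45 + (-2*5 - 4)) + 2) - 81 = 18*((-45 + (-10 - 4)) + 2) - 81 = 18*((-45 - 14) + 2) - 81 = 18*(-59 + 2) - 81 = 18*(-57) - 81 = -1026 - 81 = -1107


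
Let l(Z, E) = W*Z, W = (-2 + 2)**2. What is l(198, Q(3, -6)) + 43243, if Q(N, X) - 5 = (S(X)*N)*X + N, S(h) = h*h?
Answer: 43243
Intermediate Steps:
S(h) = h**2
W = 0 (W = 0**2 = 0)
Q(N, X) = 5 + N + N*X**3 (Q(N, X) = 5 + ((X**2*N)*X + N) = 5 + ((N*X**2)*X + N) = 5 + (N*X**3 + N) = 5 + (N + N*X**3) = 5 + N + N*X**3)
l(Z, E) = 0 (l(Z, E) = 0*Z = 0)
l(198, Q(3, -6)) + 43243 = 0 + 43243 = 43243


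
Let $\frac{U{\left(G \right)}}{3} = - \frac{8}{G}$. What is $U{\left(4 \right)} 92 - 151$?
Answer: $-703$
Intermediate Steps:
$U{\left(G \right)} = - \frac{24}{G}$ ($U{\left(G \right)} = 3 \left(- \frac{8}{G}\right) = - \frac{24}{G}$)
$U{\left(4 \right)} 92 - 151 = - \frac{24}{4} \cdot 92 - 151 = \left(-24\right) \frac{1}{4} \cdot 92 - 151 = \left(-6\right) 92 - 151 = -552 - 151 = -703$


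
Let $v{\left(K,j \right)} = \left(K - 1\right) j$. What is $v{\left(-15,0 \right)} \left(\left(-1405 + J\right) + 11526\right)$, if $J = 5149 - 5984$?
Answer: $0$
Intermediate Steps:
$J = -835$ ($J = 5149 - 5984 = -835$)
$v{\left(K,j \right)} = j \left(-1 + K\right)$ ($v{\left(K,j \right)} = \left(-1 + K\right) j = j \left(-1 + K\right)$)
$v{\left(-15,0 \right)} \left(\left(-1405 + J\right) + 11526\right) = 0 \left(-1 - 15\right) \left(\left(-1405 - 835\right) + 11526\right) = 0 \left(-16\right) \left(-2240 + 11526\right) = 0 \cdot 9286 = 0$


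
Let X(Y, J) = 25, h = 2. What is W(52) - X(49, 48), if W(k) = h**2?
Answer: -21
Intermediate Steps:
W(k) = 4 (W(k) = 2**2 = 4)
W(52) - X(49, 48) = 4 - 1*25 = 4 - 25 = -21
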